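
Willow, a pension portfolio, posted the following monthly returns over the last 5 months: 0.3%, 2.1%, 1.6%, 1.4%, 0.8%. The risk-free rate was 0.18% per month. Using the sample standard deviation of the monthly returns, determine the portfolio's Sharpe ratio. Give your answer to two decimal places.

μ = (0.3 + 2.1 + 1.6 + 1.4 + 0.8) / 5 = 6.20 / 5 = 1.2400%
Σ(r − μ)² = (0.3 − 1.2400)² + (2.1 − 1.2400)² + … = 1.9720
σ = √[1.9720 / 4] = 0.7021%
Sharpe = (μ − rf) / σ = (1.2400 − 0.18) / 0.7021 = 1.0600 / 0.7021 = 1.5098

1.51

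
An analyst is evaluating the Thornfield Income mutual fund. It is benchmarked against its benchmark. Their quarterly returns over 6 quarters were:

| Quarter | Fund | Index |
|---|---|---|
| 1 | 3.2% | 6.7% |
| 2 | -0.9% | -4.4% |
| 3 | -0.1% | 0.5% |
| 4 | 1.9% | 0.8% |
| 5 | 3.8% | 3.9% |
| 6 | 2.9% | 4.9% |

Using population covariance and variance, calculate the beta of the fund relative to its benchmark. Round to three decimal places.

r̄p = 1.8000%,  r̄m = 2.0667%
Cov = Σ(rp − r̄p)(rm − r̄m) / 6 = 5.5967
Var(rm) = Σ(rm − r̄m)² / 6 = 13.1222
β = Cov / Var = 5.5967 / 13.1222 = 0.4265

0.427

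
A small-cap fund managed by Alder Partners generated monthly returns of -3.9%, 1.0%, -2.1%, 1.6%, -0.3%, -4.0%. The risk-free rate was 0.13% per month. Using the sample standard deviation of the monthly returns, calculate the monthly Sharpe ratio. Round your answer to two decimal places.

μ = (-3.9 + 1 − 2.1 + 1.6 − 0.3 − 4) / 6 = -1.2833%
Σ(r − μ)² = (-3.9 − (-1.2833))² + (1 − (-1.2833))² + (-2.1 − (-1.2833))² + … = 29.3883
sample σ = √(29.3883 / 5) = √5.8777 = 2.4244%
Sharpe = (μ − rf) / σ = (-1.2833 − 0.13) / 2.4244 = -1.4133 / 2.4244 = -0.5829

-0.58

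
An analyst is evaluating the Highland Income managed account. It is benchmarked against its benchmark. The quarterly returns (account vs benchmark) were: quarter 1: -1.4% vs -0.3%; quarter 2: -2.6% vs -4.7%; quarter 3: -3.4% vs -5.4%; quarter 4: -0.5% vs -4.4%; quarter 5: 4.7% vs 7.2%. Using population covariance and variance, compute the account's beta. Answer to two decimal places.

0.56

r̄p = -0.6400%,  r̄m = -1.5200%
Cov = Σ(rp − r̄p)(rm − r̄m) / 5 = 12.4352
Var(rm) = Σ(rm − r̄m)² / 5 = 22.1976
β = Cov / Var = 12.4352 / 22.1976 = 0.5602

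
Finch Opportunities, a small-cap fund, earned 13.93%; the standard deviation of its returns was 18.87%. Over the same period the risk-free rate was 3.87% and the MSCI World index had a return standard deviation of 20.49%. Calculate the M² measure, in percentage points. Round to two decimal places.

14.79

Sharpe = (Rp − Rf) / σp = (13.93% − 3.87%) / 18.87% = 0.5331
M² = Rf + Sharpe × σm = 3.87% + 0.5331 × 20.49% = 14.7932%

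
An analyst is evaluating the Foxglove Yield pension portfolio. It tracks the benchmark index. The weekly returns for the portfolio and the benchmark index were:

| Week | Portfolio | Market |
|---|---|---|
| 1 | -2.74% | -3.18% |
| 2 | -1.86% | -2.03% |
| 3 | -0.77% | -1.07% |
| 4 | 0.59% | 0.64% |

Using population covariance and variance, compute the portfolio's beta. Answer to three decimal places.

r̄p = -1.1950%,  r̄m = -1.4100%
Cov = Σ(rp − r̄p)(rm − r̄m) / 4 = 1.7377
Var(rm) = Σ(rm − r̄m)² / 4 = 1.9589
β = Cov / Var = 1.7377 / 1.9589 = 0.8871

0.887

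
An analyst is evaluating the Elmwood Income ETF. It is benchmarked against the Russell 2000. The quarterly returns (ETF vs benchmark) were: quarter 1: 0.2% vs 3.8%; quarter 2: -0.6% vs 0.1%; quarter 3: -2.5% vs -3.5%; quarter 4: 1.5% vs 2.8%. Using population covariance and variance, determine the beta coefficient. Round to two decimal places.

0.46

r̄p = -0.3500%,  r̄m = 0.8000%
Cov = Σ(rp − r̄p)(rm − r̄m) / 4 = 3.6925
Var(rm) = Σ(rm − r̄m)² / 4 = 7.9950
β = Cov / Var = 3.6925 / 7.9950 = 0.4619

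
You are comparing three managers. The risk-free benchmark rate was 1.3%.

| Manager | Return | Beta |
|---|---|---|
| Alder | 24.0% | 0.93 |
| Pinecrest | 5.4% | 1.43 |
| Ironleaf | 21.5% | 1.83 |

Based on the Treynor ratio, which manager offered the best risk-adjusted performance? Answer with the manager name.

Alder

Alder: Treynor = (24.0% − 1.3%) / 0.93 = 24.409
Pinecrest: Treynor = (5.4% − 1.3%) / 1.43 = 2.867
Ironleaf: Treynor = (21.5% − 1.3%) / 1.83 = 11.038
Highest: Alder (24.409).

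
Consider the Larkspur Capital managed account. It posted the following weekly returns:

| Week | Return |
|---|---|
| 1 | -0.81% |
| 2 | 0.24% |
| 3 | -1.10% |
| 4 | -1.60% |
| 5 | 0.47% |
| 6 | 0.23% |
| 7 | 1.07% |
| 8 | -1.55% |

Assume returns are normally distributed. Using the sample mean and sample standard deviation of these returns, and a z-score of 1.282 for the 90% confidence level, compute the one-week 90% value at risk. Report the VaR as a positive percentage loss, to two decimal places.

r̄ = (-0.81 + 0.24 − 1.1 − 1.6 + 0.47 + 0.23 + 1.07 − 1.55) / 8 = -3.050 / 8 = -0.3813%
Sample std dev = √[7.1421 / 7] = 1.0101%
VaR = −(r̄ − z·σ) = −(-0.3813 − 1.282 × 1.0101) = −(-1.6762) = 1.6762%

1.68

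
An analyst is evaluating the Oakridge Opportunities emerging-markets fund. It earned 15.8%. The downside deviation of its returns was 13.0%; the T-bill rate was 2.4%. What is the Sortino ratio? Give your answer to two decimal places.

Sortino = (Rp − Rf) / σd = (15.8% − 2.4%) / 13.0% = 13.40% / 13.0% = 1.0308

1.03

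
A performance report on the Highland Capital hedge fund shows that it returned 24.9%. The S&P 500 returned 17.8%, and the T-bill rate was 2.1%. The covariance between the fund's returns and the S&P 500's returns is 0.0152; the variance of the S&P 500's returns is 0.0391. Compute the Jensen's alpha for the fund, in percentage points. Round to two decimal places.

β = Cov / Var = 0.0152 / 0.0391 = 0.3887
E[R] = Rf + β(Rm − Rf) = 2.1% + 0.3887 × (17.8% − 2.1%) = 8.2026%
α = Rp − E[R] = 24.9% − 8.2026% = 16.6974

16.70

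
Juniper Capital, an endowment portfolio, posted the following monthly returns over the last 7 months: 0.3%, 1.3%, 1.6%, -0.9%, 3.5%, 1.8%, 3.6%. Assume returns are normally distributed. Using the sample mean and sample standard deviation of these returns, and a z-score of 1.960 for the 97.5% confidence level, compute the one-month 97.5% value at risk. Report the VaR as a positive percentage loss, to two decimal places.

r̄ = (0.3 + 1.3 + 1.6 − 0.9 + 3.5 + 1.8 + 3.6) / 7 = 1.6000%
Σ(r − r̄)² = 15.6800; sample σ = √(15.6800/6) = 1.6166%
VaR = −(r̄ − z·σ) = −(1.6000 − 1.960 × 1.6166) = −(-1.5685) = 1.5685%

1.57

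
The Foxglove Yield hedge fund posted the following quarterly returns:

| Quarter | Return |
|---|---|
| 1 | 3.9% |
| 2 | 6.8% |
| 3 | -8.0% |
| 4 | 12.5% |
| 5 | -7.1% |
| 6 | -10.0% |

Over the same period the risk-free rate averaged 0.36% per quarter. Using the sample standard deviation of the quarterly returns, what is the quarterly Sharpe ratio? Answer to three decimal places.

Mean return r̄ = -1.90 / 6 = -0.3167%
Sample std dev = √[431.5083 / 5] = 9.2899%
Sharpe = (r̄ − rf) / σ = (-0.3167 − 0.36) / 9.2899 = -0.6767 / 9.2899 = -0.0728

-0.073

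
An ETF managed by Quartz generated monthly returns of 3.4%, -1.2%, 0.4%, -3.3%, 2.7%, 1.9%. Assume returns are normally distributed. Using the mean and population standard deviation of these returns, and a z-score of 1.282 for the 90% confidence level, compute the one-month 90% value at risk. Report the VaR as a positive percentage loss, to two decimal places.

2.33

r̄ = (3.4 − 1.2 + 0.4 − 3.3 + 2.7 + 1.9) / 6 = 3.90 / 6 = 0.6500%
Σ(r − r̄)² = (3.4 − 0.6500)² + (-1.2 − 0.6500)² + (0.4 − 0.6500)² + … = 32.4150
population σ = √(32.4150 / 6) = √5.4025 = 2.3243%
VaR = −(r̄ − z·σ) = −(0.6500 − 1.282 × 2.3243) = −(-2.3298) = 2.3298%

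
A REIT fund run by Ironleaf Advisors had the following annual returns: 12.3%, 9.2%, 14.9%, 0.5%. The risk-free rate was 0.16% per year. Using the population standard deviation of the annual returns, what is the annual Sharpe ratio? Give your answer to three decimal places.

μ = (12.3 + 9.2 + 14.9 + 0.5) / 4 = 36.90 / 4 = 9.2250%
Population σ = √[Σ(r − μ)² / 4] = √[117.7875 / 4] = √29.4469 = 5.4265%
Sharpe = (μ − rf) / σ = (9.2250 − 0.16) / 5.4265 = 9.0650 / 5.4265 = 1.6705

1.671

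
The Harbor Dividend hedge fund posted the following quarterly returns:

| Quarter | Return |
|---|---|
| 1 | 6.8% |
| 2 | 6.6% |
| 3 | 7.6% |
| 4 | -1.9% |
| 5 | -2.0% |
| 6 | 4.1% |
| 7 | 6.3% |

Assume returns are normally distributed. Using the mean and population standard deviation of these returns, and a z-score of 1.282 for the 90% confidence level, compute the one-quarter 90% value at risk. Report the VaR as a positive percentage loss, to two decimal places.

r̄ = (6.8 + 6.6 + 7.6 − 1.9 − 2 + 4.1 + 6.3) / 7 = 27.50 / 7 = 3.9286%
Σ(r − r̄)² = 103.6343; population σ = √(103.6343/7) = 3.8477%
VaR = −(r̄ − z·σ) = −(3.9286 − 1.282 × 3.8477) = −(-1.0042) = 1.0042%

1.00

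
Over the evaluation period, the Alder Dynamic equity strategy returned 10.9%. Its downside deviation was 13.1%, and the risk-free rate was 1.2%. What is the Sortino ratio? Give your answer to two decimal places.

0.74

Sortino = (Rp − Rf) / σd = (10.9% − 1.2%) / 13.1% = 9.70% / 13.1% = 0.7405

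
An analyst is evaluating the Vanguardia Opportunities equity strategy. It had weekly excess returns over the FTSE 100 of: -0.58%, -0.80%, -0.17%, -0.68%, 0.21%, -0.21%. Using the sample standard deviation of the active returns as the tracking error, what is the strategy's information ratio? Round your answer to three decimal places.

-0.975

r̄ = (-0.58 − 0.8 − 0.17 − 0.68 + 0.21 − 0.21) / 6 = -0.3717%
Sample std dev = √[0.7271 / 5] = 0.3813%
IR = r̄ / tracking error = -0.3717 / 0.3813 = -0.9748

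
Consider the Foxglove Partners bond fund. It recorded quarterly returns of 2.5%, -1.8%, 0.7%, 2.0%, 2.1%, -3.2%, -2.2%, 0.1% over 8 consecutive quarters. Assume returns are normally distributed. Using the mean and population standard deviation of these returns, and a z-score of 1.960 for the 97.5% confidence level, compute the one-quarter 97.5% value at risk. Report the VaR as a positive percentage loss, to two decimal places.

μ = (2.5 − 1.8 + 0.7 + 2 + 2.1 − 3.2 − 2.2 + 0.1) / 8 = 0.20 / 8 = 0.0250%
Σ(r − μ)² = (2.5 − 0.0250)² + (-1.8 − 0.0250)² + … = 33.4750
population σ = √(33.4750 / 8) = √4.1844 = 2.0456%
VaR = −(μ − z·σ) = −(0.0250 − 1.960 × 2.0456) = −(-3.9844) = 3.9844%

3.98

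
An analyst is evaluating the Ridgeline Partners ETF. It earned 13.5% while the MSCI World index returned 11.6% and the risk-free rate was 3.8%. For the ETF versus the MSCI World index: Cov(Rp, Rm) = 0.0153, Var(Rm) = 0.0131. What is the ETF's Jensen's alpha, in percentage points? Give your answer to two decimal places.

0.59

β = Cov / Var = 0.0153 / 0.0131 = 1.1679
E[R] = Rf + β(Rm − Rf) = 3.8% + 1.1679 × (11.6% − 3.8%) = 12.9096%
α = Rp − E[R] = 13.5% − 12.9096% = 0.5904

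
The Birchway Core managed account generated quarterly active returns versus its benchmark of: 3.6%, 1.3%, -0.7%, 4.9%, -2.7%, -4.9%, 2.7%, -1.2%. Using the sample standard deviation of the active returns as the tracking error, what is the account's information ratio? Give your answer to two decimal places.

r̄ = (3.6 + 1.3 − 0.7 + 4.9 − 2.7 − 4.9 + 2.7 − 1.2) / 8 = 0.3750%
Sample σ = √[Σ(r − r̄)² / 7] = √[78.0550 / 7] = √11.1507 = 3.3393%
IR = r̄ / tracking error = 0.3750 / 3.3393 = 0.1123

0.11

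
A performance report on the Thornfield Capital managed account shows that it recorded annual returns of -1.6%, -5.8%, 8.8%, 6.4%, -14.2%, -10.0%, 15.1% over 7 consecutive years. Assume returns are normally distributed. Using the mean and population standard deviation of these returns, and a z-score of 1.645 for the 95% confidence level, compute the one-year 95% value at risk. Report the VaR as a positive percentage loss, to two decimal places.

Mean return r̄ = -1.30 / 7 = -0.1857%
Σ(r − r̄)² = (-1.6 − (-0.1857))² + (-5.8 − (-0.1857))² + (8.8 − (-0.1857))² + … = 684.0086
σ = √[684.0086 / 7] = 9.8851%
VaR = −(r̄ − z·σ) = −(-0.1857 − 1.645 × 9.8851) = −(-16.4467) = 16.4467%

16.45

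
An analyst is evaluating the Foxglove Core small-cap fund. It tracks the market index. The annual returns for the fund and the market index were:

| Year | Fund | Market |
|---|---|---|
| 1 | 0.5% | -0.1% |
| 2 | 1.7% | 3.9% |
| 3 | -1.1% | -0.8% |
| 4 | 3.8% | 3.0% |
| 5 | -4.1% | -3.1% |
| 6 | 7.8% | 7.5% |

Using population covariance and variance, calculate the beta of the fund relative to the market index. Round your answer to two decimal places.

1.03

r̄p = 1.4333%,  r̄m = 1.7333%
Cov = Σ(rp − r̄p)(rm − r̄m) / 6 = 12.5272
Var(rm) = Σ(rm − r̄m)² / 6 = 12.1156
β = Cov / Var = 12.5272 / 12.1156 = 1.0340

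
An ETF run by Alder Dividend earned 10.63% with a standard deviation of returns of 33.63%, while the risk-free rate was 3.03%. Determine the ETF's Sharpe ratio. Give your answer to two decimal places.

0.23

Sharpe = (Rp − Rf) / σp = (10.63% − 3.03%) / 33.63% = 7.60% / 33.63% = 0.2260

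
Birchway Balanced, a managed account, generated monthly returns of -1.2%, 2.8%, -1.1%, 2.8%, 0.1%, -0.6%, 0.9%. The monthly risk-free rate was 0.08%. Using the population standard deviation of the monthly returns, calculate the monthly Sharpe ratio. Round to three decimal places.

0.283

Mean return μ = 3.70 / 7 = 0.5286%
Σ(r − μ)² = (-1.2 − 0.5286)² + (2.8 − 0.5286)² + (-1.1 − 0.5286)² + … = 17.5543
σ = √[17.5543 / 7] = 1.5836%
Sharpe = (μ − rf) / σ = (0.5286 − 0.08) / 1.5836 = 0.4486 / 1.5836 = 0.2833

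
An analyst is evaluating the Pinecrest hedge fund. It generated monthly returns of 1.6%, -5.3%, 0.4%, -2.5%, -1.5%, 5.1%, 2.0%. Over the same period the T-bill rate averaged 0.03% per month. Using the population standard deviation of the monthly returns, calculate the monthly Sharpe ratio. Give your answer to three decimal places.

Mean return r̄ = -0.20 / 7 = -0.0286%
Population std dev = √[69.3143 / 7] = 3.1468%
Sharpe = (r̄ − rf) / σ = (-0.0286 − 0.03) / 3.1468 = -0.0586 / 3.1468 = -0.0186

-0.019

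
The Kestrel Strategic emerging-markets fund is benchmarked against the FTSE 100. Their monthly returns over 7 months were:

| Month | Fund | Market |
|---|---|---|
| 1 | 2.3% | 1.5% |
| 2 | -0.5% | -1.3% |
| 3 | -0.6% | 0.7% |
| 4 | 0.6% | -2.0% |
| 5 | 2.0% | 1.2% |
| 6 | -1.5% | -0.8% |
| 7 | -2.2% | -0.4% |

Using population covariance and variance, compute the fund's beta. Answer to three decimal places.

0.665

r̄p = 0.0143%,  r̄m = -0.1571%
Cov = Σ(rp − r̄p)(rm − r̄m) / 7 = 0.9965
Var(rm) = Σ(rm − r̄m)² / 7 = 1.4996
β = Cov / Var = 0.9965 / 1.4996 = 0.6645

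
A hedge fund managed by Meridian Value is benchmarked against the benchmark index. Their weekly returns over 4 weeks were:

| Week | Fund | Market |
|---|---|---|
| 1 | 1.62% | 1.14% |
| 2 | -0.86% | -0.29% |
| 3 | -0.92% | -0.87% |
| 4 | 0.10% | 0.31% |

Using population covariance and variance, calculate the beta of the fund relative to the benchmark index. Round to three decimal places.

r̄p = -0.0150%,  r̄m = 0.0725%
Cov = Σ(rp − r̄p)(rm − r̄m) / 4 = 0.7330
Var(rm) = Σ(rm − r̄m)² / 4 = 0.5539
β = Cov / Var = 0.7330 / 0.5539 = 1.3233

1.323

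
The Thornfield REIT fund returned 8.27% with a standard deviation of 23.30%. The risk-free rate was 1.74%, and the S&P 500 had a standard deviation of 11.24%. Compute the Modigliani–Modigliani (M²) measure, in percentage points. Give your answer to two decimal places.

4.89

Sharpe = (Rp − Rf) / σp = (8.27% − 1.74%) / 23.30% = 0.2803
M² = Rf + Sharpe × σm = 1.74% + 0.2803 × 11.24% = 4.8906%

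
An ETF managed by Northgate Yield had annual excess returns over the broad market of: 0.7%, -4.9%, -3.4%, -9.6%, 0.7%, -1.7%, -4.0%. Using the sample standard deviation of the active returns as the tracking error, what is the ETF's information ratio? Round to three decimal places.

-0.884

r̄ = (0.7 − 4.9 − 3.4 − 9.6 + 0.7 − 1.7 − 4) / 7 = -22.20 / 7 = -3.1714%
Σ(r − r̄)² = 77.1943; sample σ = √(77.1943/6) = 3.5869%
IR = r̄ / tracking error = -3.1714 / 3.5869 = -0.8842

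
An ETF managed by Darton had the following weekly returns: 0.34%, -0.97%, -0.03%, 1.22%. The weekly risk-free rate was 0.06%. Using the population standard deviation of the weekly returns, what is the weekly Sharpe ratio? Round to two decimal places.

r̄ = (0.34 − 0.97 − 0.03 + 1.22) / 4 = 0.560 / 4 = 0.1400%
Σ(r − r̄)² = (0.34 − 0.1400)² + (-0.97 − 0.1400)² + (-0.03 − 0.1400)² + … = 2.4674
σ = √[2.4674 / 4] = 0.7854%
Sharpe = (r̄ − rf) / σ = (0.1400 − 0.06) / 0.7854 = 0.0800 / 0.7854 = 0.1019

0.10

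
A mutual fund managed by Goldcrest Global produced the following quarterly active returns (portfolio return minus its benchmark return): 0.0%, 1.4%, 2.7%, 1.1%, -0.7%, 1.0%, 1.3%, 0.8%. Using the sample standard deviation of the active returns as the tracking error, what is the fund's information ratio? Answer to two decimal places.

0.95

μ = (0 + 1.4 + 2.7 + 1.1 − 0.7 + 1 + 1.3 + 0.8) / 8 = 7.60 / 8 = 0.9500%
Sample σ = √[Σ(r − μ)² / 7] = √[7.0600 / 7] = √1.0086 = 1.0043%
IR = μ / tracking error = 0.9500 / 1.0043 = 0.9459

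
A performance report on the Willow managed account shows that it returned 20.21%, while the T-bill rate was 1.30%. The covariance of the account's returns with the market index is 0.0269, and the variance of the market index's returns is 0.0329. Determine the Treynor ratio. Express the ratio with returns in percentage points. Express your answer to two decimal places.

23.13

β = Cov / Var = 0.0269 / 0.0329 = 0.8176
Treynor = (Rp − Rf) / β = (20.21% − 1.30%) / 0.8176 = 18.91 / 0.8176 = 23.1287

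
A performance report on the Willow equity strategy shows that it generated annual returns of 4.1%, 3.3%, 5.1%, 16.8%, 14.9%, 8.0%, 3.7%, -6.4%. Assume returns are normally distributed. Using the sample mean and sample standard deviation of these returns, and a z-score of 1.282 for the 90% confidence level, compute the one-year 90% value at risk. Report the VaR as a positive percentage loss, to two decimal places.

3.14

Mean return r̄ = 49.50 / 8 = 6.1875%
Sample std dev = √[370.3288 / 7] = 7.2735%
VaR = −(r̄ − z·σ) = −(6.1875 − 1.282 × 7.2735) = −(-3.1371) = 3.1371%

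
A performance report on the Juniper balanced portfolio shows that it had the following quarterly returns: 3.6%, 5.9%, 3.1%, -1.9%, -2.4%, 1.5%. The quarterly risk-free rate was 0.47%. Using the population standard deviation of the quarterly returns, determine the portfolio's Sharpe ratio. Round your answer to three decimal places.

0.391

r̄ = (3.6 + 5.9 + 3.1 − 1.9 − 2.4 + 1.5) / 6 = 1.6333%
Σ(r − r̄)² = (3.6 − 1.6333)² + (5.9 − 1.6333)² + … = 52.9933
σ = √[52.9933 / 6] = 2.9719%
Sharpe = (r̄ − rf) / σ = (1.6333 − 0.47) / 2.9719 = 1.1633 / 2.9719 = 0.3914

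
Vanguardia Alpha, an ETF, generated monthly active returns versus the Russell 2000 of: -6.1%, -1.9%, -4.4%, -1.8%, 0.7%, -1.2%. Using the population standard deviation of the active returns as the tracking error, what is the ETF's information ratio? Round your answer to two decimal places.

r̄ = (-6.1 − 1.9 − 4.4 − 1.8 + 0.7 − 1.2) / 6 = -2.4500%
Σ(r − r̄)² = (-6.1 − (-2.4500))² + (-1.9 − (-2.4500))² + (-4.4 − (-2.4500))² + … = 29.3350
σ = √[29.3350 / 6] = 2.2111%
IR = r̄ / tracking error = -2.4500 / 2.2111 = -1.1080

-1.11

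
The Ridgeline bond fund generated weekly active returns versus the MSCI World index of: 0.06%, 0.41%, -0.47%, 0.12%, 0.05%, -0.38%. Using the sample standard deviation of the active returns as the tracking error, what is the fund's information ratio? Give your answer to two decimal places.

r̄ = (0.06 + 0.41 − 0.47 + 0.12 + 0.05 − 0.38) / 6 = -0.210 / 6 = -0.0350%
Σ(r − r̄)² = (0.06 − (-0.0350))² + (0.41 − (-0.0350))² + … = 0.5466
σ = √[0.5466 / 5] = 0.3306%
IR = r̄ / tracking error = -0.0350 / 0.3306 = -0.1059

-0.11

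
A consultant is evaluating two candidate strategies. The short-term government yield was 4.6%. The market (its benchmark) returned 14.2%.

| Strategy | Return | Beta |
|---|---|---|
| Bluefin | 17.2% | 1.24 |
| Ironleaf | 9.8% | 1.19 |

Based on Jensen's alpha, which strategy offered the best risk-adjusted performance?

Bluefin: α = 17.2% − [4.6% + 1.24 × (14.2% − 4.6%)] = 0.696
Ironleaf: α = 9.8% − [4.6% + 1.19 × (14.2% − 4.6%)] = -6.224
Highest: Bluefin (0.696).

Bluefin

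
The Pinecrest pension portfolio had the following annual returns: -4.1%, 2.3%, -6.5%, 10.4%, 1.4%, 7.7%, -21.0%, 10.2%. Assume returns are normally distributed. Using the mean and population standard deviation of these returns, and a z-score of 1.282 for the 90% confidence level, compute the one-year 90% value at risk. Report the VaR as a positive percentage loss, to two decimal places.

Mean return r̄ = 0.40 / 8 = 0.0500%
Σ(r − r̄)² = (-4.1 − 0.0500)² + (2.3 − 0.0500)² + (-6.5 − 0.0500)² + … = 778.7800
σ = √[778.7800 / 8] = 9.8665%
VaR = −(r̄ − z·σ) = −(0.0500 − 1.282 × 9.8665) = −(-12.5989) = 12.5989%

12.60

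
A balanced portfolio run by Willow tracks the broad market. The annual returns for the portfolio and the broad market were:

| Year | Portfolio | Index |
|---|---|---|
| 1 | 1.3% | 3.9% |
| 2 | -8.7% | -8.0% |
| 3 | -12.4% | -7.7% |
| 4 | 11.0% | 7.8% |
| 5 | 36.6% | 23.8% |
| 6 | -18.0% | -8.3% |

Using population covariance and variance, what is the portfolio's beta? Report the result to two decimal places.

1.55

r̄p = 1.6333%,  r̄m = 1.9167%
Cov = Σ(rp − r̄p)(rm − r̄m) / 6 = 209.6078
Var(rm) = Σ(rm − r̄m)² / 6 = 135.4381
β = Cov / Var = 209.6078 / 135.4381 = 1.5476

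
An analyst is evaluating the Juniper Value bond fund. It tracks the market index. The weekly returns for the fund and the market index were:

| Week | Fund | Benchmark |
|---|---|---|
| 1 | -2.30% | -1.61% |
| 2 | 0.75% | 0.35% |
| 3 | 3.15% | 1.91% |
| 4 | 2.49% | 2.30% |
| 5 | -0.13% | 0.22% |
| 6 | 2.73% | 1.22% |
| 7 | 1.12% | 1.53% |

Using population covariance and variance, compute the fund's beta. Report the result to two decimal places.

r̄p = 1.1157%,  r̄m = 0.8457%
Cov = Σ(rp − r̄p)(rm − r̄m) / 7 = 2.0171
Var(rm) = Σ(rm − r̄m)² / 7 = 1.5034
β = Cov / Var = 2.0171 / 1.5034 = 1.3417

1.34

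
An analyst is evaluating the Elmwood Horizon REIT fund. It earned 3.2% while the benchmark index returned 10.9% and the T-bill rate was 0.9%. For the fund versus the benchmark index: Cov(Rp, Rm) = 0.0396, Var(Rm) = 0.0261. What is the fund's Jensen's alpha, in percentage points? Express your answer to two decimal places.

β = Cov / Var = 0.0396 / 0.0261 = 1.5172
E[R] = Rf + β(Rm − Rf) = 0.9% + 1.5172 × (10.9% − 0.9%) = 16.0720%
α = Rp − E[R] = 3.2% − 16.0720% = -12.8720

-12.87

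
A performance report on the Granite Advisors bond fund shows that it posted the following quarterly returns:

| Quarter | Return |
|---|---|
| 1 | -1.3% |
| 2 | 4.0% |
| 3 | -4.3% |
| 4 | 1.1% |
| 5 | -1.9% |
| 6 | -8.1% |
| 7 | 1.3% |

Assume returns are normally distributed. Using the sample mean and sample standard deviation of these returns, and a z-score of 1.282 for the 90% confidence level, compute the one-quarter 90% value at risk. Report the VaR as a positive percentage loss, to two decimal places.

μ = (-1.3 + 4 − 4.3 + 1.1 − 1.9 − 8.1 + 1.3) / 7 = -9.20 / 7 = -1.3143%
Sample σ = √[Σ(r − μ)² / 6] = √[96.2086 / 6] = √16.0348 = 4.0043%
VaR = −(μ − z·σ) = −(-1.3143 − 1.282 × 4.0043) = −(-6.4478) = 6.4478%

6.45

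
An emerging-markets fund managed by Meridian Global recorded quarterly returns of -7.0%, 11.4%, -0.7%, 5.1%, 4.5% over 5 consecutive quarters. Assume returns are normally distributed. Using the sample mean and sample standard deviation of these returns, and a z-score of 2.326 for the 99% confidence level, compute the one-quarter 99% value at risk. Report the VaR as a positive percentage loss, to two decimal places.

13.38

Mean return r̄ = 13.30 / 5 = 2.6600%
Σ(r − r̄)² = (-7 − 2.6600)² + (11.4 − 2.6600)² + … = 190.3320
σ = √[190.3320 / 4] = 6.8980%
VaR = −(r̄ − z·σ) = −(2.6600 − 2.326 × 6.8980) = −(-13.3847) = 13.3847%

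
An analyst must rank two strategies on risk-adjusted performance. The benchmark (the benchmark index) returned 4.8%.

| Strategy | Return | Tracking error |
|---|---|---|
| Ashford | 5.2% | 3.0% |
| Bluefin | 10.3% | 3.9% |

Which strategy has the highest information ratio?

Ashford: IR = (5.2% − 4.8%) / 3.0% = 0.133
Bluefin: IR = (10.3% − 4.8%) / 3.9% = 1.410
Highest: Bluefin (1.410).

Bluefin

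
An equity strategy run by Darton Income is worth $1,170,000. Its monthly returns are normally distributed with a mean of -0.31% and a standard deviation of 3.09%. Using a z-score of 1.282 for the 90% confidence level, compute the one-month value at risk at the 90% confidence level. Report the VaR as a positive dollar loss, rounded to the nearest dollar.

Return at the 90% tail: μ − z·σ = -0.31% − 1.282 × 3.09% = -0.31 − 3.96138 = -4.27138%
VaR = −(-4.27138%) × $1,170,000 = 4.27138% × $1,170,000 = $49,975

$49,975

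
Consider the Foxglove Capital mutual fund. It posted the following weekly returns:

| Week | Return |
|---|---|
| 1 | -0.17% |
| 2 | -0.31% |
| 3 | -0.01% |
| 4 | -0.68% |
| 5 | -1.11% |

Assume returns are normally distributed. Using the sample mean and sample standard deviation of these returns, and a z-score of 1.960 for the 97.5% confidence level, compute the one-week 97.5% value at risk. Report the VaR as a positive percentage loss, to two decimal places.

Mean return μ = -2.280 / 5 = -0.4560%
Σ(r − μ)² = (-0.17 − (-0.4560))² + (-0.31 − (-0.4560))² + (-0.01 − (-0.4560))² + … = 0.7799
sample σ = √(0.7799 / 4) = √0.1950 = 0.4416%
VaR = −(μ − z·σ) = −(-0.4560 − 1.960 × 0.4416) = −(-1.3215) = 1.3215%

1.32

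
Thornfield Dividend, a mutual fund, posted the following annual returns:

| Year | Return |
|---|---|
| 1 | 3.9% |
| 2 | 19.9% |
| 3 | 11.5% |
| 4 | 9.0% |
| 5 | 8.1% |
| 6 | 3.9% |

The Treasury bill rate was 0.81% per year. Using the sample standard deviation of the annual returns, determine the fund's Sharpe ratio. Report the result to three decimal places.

1.441

μ = (3.9 + 19.9 + 11.5 + 9 + 8.1 + 3.9) / 6 = 56.30 / 6 = 9.3833%
Σ(r − μ)² = (3.9 − 9.3833)² + (19.9 − 9.3833)² + (11.5 − 9.3833)² + … = 177.0083
sample σ = √(177.0083 / 5) = √35.4017 = 5.9499%
Sharpe = (μ − rf) / σ = (9.3833 − 0.81) / 5.9499 = 8.5733 / 5.9499 = 1.4409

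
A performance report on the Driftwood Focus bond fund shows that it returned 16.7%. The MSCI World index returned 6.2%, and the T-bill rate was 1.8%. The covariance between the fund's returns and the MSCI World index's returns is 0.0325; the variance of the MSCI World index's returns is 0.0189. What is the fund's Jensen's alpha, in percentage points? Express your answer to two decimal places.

7.33

β = Cov / Var = 0.0325 / 0.0189 = 1.7196
E[R] = Rf + β(Rm − Rf) = 1.8% + 1.7196 × (6.2% − 1.8%) = 9.3662%
α = Rp − E[R] = 16.7% − 9.3662% = 7.3338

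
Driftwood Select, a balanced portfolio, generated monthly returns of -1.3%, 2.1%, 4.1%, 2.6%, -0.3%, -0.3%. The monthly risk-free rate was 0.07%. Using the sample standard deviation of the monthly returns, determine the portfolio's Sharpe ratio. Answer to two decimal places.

0.52

μ = (-1.3 + 2.1 + 4.1 + 2.6 − 0.3 − 0.3) / 6 = 1.1500%
Σ(r − μ)² = (-1.3 − 1.1500)² + (2.1 − 1.1500)² + … = 21.9150
σ = √[21.9150 / 5] = 2.0936%
Sharpe = (μ − rf) / σ = (1.1500 − 0.07) / 2.0936 = 1.0800 / 2.0936 = 0.5159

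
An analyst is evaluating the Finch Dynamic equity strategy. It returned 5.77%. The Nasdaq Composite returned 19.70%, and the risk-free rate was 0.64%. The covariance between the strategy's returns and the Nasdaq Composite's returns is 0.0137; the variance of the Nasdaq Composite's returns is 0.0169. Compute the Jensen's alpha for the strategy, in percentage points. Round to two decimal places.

-10.32

β = Cov / Var = 0.0137 / 0.0169 = 0.8107
E[R] = Rf + β(Rm − Rf) = 0.64% + 0.8107 × (19.70% − 0.64%) = 16.0919%
α = Rp − E[R] = 5.77% − 16.0919% = -10.3219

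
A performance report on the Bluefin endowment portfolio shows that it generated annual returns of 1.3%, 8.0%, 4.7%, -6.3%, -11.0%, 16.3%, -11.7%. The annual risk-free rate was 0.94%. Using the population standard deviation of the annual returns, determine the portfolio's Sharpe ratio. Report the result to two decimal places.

-0.08

r̄ = (1.3 + 8 + 4.7 − 6.3 − 11 + 16.3 − 11.7) / 7 = 0.1857%
Σ(r − r̄)² = (1.3 − 0.1857)² + (8 − 0.1857)² + (4.7 − 0.1857)² + … = 650.8086
σ = √[650.8086 / 7] = 9.6422%
Sharpe = (r̄ − rf) / σ = (0.1857 − 0.94) / 9.6422 = -0.7543 / 9.6422 = -0.0782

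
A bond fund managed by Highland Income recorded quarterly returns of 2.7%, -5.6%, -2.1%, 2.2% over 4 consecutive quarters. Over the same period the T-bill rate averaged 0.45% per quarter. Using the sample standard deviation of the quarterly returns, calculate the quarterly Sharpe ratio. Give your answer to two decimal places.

Mean return μ = -2.80 / 4 = -0.7000%
Sample σ = √[Σ(r − μ)² / 3] = √[45.9400 / 3] = √15.3133 = 3.9132%
Sharpe = (μ − rf) / σ = (-0.7000 − 0.45) / 3.9132 = -1.1500 / 3.9132 = -0.2939

-0.29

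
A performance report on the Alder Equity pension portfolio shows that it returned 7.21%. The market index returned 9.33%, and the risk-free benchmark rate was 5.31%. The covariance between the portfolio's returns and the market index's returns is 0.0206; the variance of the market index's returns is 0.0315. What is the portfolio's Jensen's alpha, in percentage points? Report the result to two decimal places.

β = Cov / Var = 0.0206 / 0.0315 = 0.6540
E[R] = Rf + β(Rm − Rf) = 5.31% + 0.6540 × (9.33% − 5.31%) = 7.9391%
α = Rp − E[R] = 7.21% − 7.9391% = -0.7291

-0.73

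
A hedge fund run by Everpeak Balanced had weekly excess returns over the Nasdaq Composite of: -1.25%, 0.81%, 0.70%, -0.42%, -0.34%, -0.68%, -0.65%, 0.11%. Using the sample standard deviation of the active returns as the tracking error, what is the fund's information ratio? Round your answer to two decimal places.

-0.30

r̄ = (-1.25 + 0.81 + 0.7 − 0.42 − 0.34 − 0.68 − 0.65 + 0.11) / 8 = -1.720 / 8 = -0.2150%
Sample std dev = √[3.5278 / 7] = 0.7099%
IR = r̄ / tracking error = -0.2150 / 0.7099 = -0.3029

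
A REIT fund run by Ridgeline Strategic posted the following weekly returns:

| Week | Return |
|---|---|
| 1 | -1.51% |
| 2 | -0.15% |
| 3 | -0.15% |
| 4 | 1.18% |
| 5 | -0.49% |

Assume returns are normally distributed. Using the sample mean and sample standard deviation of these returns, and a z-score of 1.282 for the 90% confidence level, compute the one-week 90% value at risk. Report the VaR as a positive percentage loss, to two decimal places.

1.46

r̄ = (-1.51 − 0.15 − 0.15 + 1.18 − 0.49) / 5 = -1.120 / 5 = -0.2240%
Sample std dev = √[3.7067 / 4] = 0.9626%
VaR = −(r̄ − z·σ) = −(-0.2240 − 1.282 × 0.9626) = −(-1.4581) = 1.4581%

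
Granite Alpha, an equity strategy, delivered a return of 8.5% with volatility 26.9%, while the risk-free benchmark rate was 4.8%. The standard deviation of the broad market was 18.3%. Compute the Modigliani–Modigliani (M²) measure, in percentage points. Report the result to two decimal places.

Sharpe = (Rp − Rf) / σp = (8.5% − 4.8%) / 26.9% = 0.1375
M² = Rf + Sharpe × σm = 4.8% + 0.1375 × 18.3% = 7.3163%

7.32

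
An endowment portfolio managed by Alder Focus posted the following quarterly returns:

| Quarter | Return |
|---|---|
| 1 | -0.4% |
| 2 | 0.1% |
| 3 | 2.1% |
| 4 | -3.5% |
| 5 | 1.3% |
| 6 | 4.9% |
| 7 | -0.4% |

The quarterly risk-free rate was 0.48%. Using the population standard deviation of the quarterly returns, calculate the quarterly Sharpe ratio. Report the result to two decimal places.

0.04

μ = (-0.4 + 0.1 + 2.1 − 3.5 + 1.3 + 4.9 − 0.4) / 7 = 0.5857%
Population std dev = √[40.2886 / 7] = 2.3991%
Sharpe = (μ − rf) / σ = (0.5857 − 0.48) / 2.3991 = 0.1057 / 2.3991 = 0.0441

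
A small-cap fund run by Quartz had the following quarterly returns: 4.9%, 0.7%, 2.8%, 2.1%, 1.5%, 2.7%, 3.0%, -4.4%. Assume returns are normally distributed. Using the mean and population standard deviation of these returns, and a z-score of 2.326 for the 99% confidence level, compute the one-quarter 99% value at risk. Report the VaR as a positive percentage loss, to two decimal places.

r̄ = (4.9 + 0.7 + 2.8 + 2.1 + 1.5 + 2.7 + 3 − 4.4) / 8 = 1.6625%
Σ(r − r̄)² = (4.9 − 1.6625)² + (0.7 − 1.6625)² + … = 52.5388
σ = √[52.5388 / 8] = 2.5627%
VaR = −(r̄ − z·σ) = −(1.6625 − 2.326 × 2.5627) = −(-4.2983) = 4.2983%

4.30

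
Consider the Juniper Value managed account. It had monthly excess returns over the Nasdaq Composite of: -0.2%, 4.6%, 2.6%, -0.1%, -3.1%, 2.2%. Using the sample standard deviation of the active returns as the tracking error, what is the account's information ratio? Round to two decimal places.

Mean return r̄ = 6.00 / 6 = 1.0000%
Sample std dev = √[36.4200 / 5] = 2.6989%
IR = r̄ / tracking error = 1.0000 / 2.6989 = 0.3705

0.37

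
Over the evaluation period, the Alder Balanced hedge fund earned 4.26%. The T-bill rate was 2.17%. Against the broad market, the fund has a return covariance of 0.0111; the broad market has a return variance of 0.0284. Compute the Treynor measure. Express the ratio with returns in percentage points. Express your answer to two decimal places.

β = Cov / Var = 0.0111 / 0.0284 = 0.3908
Treynor = (Rp − Rf) / β = (4.26% − 2.17%) / 0.3908 = 2.09 / 0.3908 = 5.3480

5.35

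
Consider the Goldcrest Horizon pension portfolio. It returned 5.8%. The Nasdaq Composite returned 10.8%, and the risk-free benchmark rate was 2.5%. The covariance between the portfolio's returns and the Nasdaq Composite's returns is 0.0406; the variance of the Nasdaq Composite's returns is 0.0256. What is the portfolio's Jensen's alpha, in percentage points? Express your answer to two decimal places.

β = Cov / Var = 0.0406 / 0.0256 = 1.5859
E[R] = Rf + β(Rm − Rf) = 2.5% + 1.5859 × (10.8% − 2.5%) = 15.6630%
α = Rp − E[R] = 5.8% − 15.6630% = -9.8630

-9.86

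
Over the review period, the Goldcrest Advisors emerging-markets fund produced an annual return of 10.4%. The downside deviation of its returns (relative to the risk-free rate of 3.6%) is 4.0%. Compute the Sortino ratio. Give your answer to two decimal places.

1.70

Sortino = (Rp − Rf) / σd = (10.4% − 3.6%) / 4.0% = 6.80% / 4.0% = 1.7000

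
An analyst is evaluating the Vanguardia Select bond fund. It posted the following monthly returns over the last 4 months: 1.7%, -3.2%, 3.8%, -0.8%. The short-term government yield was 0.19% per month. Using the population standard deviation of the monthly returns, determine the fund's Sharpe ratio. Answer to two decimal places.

r̄ = (1.7 − 3.2 + 3.8 − 0.8) / 4 = 1.50 / 4 = 0.3750%
Σ(r − r̄)² = 27.6475; population σ = √(27.6475/4) = 2.6290%
Sharpe = (r̄ − rf) / σ = (0.3750 − 0.19) / 2.6290 = 0.1850 / 2.6290 = 0.0704

0.07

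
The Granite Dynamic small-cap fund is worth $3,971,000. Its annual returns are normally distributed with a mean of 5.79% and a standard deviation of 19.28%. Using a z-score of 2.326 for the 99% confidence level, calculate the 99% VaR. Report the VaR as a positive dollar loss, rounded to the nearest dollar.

Return at the 99% tail: μ − z·σ = 5.79% − 2.326 × 19.28% = 5.79 − 44.84528 = -39.05528%
VaR = −(-39.05528%) × $3,971,000 = 39.05528% × $3,971,000 = $1,550,885

$1,550,885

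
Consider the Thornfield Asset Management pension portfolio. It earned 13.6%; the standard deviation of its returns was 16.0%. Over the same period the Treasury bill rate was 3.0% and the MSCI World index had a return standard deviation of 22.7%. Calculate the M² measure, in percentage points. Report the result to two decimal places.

18.04

Sharpe = (Rp − Rf) / σp = (13.6% − 3.0%) / 16.0% = 0.6625
M² = Rf + Sharpe × σm = 3.0% + 0.6625 × 22.7% = 18.0388%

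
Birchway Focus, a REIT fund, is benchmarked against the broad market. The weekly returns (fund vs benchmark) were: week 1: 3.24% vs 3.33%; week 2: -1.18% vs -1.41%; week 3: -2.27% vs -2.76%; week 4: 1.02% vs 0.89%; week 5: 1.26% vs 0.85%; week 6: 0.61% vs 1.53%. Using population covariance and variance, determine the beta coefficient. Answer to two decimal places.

0.87

r̄p = 0.4467%,  r̄m = 0.4050%
Cov = Σ(rp − r̄p)(rm − r̄m) / 6 = 3.4242
Var(rm) = Σ(rm − r̄m)² / 6 = 3.9277
β = Cov / Var = 3.4242 / 3.9277 = 0.8718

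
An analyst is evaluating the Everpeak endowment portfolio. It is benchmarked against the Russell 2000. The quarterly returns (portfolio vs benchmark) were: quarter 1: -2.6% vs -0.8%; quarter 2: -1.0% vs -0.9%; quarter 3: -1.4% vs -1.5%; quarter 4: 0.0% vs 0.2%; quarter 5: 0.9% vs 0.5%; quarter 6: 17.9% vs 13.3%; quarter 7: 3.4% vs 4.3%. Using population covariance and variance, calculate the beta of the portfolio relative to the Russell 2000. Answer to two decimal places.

r̄p = 2.4571%,  r̄m = 2.1571%
Cov = Σ(rp − r̄p)(rm − r̄m) / 7 = 31.5882
Var(rm) = Σ(rm − r̄m)² / 7 = 23.8282
β = Cov / Var = 31.5882 / 23.8282 = 1.3257

1.33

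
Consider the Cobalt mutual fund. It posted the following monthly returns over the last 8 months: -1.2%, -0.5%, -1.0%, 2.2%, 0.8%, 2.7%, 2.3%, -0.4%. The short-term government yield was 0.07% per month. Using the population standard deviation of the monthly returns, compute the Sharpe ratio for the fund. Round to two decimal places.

0.36

r̄ = (-1.2 − 0.5 − 1 + 2.2 + 0.8 + 2.7 + 2.3 − 0.4) / 8 = 4.90 / 8 = 0.6125%
Σ(r − r̄)² = (-1.2 − 0.6125)² + (-0.5 − 0.6125)² + (-1 − 0.6125)² + … = 17.9088
σ = √[17.9088 / 8] = 1.4962%
Sharpe = (r̄ − rf) / σ = (0.6125 − 0.07) / 1.4962 = 0.5425 / 1.4962 = 0.3626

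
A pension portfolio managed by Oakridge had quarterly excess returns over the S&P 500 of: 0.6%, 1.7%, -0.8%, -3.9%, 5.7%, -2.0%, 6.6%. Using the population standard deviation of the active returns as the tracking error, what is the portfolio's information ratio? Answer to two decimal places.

0.31

r̄ = (0.6 + 1.7 − 0.8 − 3.9 + 5.7 − 2 + 6.6) / 7 = 7.90 / 7 = 1.1286%
Σ(r − r̄)² = (0.6 − 1.1286)² + (1.7 − 1.1286)² + … = 90.2343
population σ = √(90.2343 / 7) = √12.8906 = 3.5903%
IR = r̄ / tracking error = 1.1286 / 3.5903 = 0.3143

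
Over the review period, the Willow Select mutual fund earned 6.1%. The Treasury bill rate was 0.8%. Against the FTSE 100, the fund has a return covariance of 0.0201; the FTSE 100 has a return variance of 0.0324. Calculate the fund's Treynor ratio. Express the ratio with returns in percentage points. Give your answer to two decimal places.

β = Cov / Var = 0.0201 / 0.0324 = 0.6204
Treynor = (Rp − Rf) / β = (6.1% − 0.8%) / 0.6204 = 5.30 / 0.6204 = 8.5429

8.54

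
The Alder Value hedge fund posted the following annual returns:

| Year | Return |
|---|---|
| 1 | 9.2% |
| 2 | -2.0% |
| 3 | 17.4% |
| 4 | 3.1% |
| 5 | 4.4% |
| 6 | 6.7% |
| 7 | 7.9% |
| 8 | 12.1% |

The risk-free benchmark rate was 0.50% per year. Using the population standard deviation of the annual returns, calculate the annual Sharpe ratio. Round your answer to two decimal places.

1.25

Mean return r̄ = 58.80 / 8 = 7.3500%
Σ(r − r̄)² = (9.2 − 7.3500)² + (-2 − 7.3500)² + … = 241.9000
population σ = √(241.9000 / 8) = √30.2375 = 5.4989%
Sharpe = (r̄ − rf) / σ = (7.3500 − 0.5) / 5.4989 = 6.8500 / 5.4989 = 1.2457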